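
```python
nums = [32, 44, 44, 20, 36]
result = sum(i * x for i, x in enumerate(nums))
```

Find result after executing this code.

Step 1: Compute i * x for each (i, x) in enumerate([32, 44, 44, 20, 36]):
  i=0, x=32: 0*32 = 0
  i=1, x=44: 1*44 = 44
  i=2, x=44: 2*44 = 88
  i=3, x=20: 3*20 = 60
  i=4, x=36: 4*36 = 144
Step 2: sum = 0 + 44 + 88 + 60 + 144 = 336.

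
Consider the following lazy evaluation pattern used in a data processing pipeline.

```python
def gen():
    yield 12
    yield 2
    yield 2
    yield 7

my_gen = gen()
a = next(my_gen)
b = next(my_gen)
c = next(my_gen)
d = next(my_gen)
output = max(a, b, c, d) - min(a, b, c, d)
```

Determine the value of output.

Step 1: Create generator and consume all values:
  a = next(my_gen) = 12
  b = next(my_gen) = 2
  c = next(my_gen) = 2
  d = next(my_gen) = 7
Step 2: max = 12, min = 2, output = 12 - 2 = 10.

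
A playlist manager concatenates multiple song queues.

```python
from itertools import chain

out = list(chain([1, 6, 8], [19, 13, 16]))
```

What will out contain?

Step 1: chain() concatenates iterables: [1, 6, 8] + [19, 13, 16].
Therefore out = [1, 6, 8, 19, 13, 16].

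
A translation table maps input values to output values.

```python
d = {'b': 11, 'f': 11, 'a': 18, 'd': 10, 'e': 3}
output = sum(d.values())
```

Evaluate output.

Step 1: d.values() = [11, 11, 18, 10, 3].
Step 2: sum = 53.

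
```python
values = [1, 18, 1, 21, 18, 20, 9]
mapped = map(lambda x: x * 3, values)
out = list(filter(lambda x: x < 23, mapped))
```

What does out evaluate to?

Step 1: Map x * 3:
  1 -> 3
  18 -> 54
  1 -> 3
  21 -> 63
  18 -> 54
  20 -> 60
  9 -> 27
Step 2: Filter for < 23:
  3: kept
  54: removed
  3: kept
  63: removed
  54: removed
  60: removed
  27: removed
Therefore out = [3, 3].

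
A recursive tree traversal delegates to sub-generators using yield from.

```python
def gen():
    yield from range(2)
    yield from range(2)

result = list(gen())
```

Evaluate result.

Step 1: Trace yields in order:
  yield 0
  yield 1
  yield 0
  yield 1
Therefore result = [0, 1, 0, 1].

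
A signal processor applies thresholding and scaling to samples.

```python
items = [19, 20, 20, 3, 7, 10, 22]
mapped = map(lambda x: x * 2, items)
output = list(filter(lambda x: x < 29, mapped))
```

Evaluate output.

Step 1: Map x * 2:
  19 -> 38
  20 -> 40
  20 -> 40
  3 -> 6
  7 -> 14
  10 -> 20
  22 -> 44
Step 2: Filter for < 29:
  38: removed
  40: removed
  40: removed
  6: kept
  14: kept
  20: kept
  44: removed
Therefore output = [6, 14, 20].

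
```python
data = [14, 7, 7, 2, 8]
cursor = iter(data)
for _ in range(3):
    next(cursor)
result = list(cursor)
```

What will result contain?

Step 1: Create iterator over [14, 7, 7, 2, 8].
Step 2: Advance 3 positions (consuming [14, 7, 7]).
Step 3: list() collects remaining elements: [2, 8].
Therefore result = [2, 8].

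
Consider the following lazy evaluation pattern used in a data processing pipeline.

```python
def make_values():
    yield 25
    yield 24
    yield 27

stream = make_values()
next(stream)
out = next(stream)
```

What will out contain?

Step 1: make_values() creates a generator.
Step 2: next(stream) yields 25 (consumed and discarded).
Step 3: next(stream) yields 24, assigned to out.
Therefore out = 24.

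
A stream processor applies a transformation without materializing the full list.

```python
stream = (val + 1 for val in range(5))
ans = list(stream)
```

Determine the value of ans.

Step 1: For each val in range(5), compute val+1:
  val=0: 0+1 = 1
  val=1: 1+1 = 2
  val=2: 2+1 = 3
  val=3: 3+1 = 4
  val=4: 4+1 = 5
Therefore ans = [1, 2, 3, 4, 5].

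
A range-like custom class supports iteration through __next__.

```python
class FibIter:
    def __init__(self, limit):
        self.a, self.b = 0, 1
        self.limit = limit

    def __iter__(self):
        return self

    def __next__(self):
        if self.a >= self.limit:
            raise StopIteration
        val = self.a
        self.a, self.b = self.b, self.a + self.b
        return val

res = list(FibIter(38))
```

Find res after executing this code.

Step 1: Fibonacci-like sequence (a=0, b=1) until >= 38:
  Yield 0, then a,b = 1,1
  Yield 1, then a,b = 1,2
  Yield 1, then a,b = 2,3
  Yield 2, then a,b = 3,5
  Yield 3, then a,b = 5,8
  Yield 5, then a,b = 8,13
  Yield 8, then a,b = 13,21
  Yield 13, then a,b = 21,34
  Yield 21, then a,b = 34,55
  Yield 34, then a,b = 55,89
Step 2: 55 >= 38, stop.
Therefore res = [0, 1, 1, 2, 3, 5, 8, 13, 21, 34].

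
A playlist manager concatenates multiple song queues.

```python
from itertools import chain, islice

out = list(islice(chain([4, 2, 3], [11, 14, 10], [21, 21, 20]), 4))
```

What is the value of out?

Step 1: chain([4, 2, 3], [11, 14, 10], [21, 21, 20]) = [4, 2, 3, 11, 14, 10, 21, 21, 20].
Step 2: islice takes first 4 elements: [4, 2, 3, 11].
Therefore out = [4, 2, 3, 11].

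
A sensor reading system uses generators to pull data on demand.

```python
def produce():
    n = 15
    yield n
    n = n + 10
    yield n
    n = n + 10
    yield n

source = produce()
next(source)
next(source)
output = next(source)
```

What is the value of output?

Step 1: Trace through generator execution:
  Yield 1: n starts at 15, yield 15
  Yield 2: n = 15 + 10 = 25, yield 25
  Yield 3: n = 25 + 10 = 35, yield 35
Step 2: First next() gets 15, second next() gets the second value, third next() yields 35.
Therefore output = 35.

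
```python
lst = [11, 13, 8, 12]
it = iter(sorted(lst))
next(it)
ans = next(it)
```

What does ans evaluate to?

Step 1: sorted([11, 13, 8, 12]) = [8, 11, 12, 13].
Step 2: Create iterator and skip 1 elements.
Step 3: next() returns 11.
Therefore ans = 11.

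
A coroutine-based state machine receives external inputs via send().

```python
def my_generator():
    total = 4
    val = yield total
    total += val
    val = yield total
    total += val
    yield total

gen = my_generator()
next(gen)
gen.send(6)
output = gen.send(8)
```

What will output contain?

Step 1: next() -> yield total=4.
Step 2: send(6) -> val=6, total = 4+6 = 10, yield 10.
Step 3: send(8) -> val=8, total = 10+8 = 18, yield 18.
Therefore output = 18.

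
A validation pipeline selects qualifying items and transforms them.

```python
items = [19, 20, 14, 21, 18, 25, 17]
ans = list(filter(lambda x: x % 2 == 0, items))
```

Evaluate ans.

Step 1: Filter elements divisible by 2:
  19 % 2 = 1: removed
  20 % 2 = 0: kept
  14 % 2 = 0: kept
  21 % 2 = 1: removed
  18 % 2 = 0: kept
  25 % 2 = 1: removed
  17 % 2 = 1: removed
Therefore ans = [20, 14, 18].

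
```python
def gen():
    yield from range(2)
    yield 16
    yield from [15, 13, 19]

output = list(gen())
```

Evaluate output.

Step 1: Trace yields in order:
  yield 0
  yield 1
  yield 16
  yield 15
  yield 13
  yield 19
Therefore output = [0, 1, 16, 15, 13, 19].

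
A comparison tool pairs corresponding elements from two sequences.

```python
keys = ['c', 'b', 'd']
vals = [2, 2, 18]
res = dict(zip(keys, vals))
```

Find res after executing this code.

Step 1: zip pairs keys with values:
  'c' -> 2
  'b' -> 2
  'd' -> 18
Therefore res = {'c': 2, 'b': 2, 'd': 18}.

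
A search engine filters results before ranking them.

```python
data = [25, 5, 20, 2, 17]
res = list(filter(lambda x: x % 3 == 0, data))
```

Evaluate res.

Step 1: Filter elements divisible by 3:
  25 % 3 = 1: removed
  5 % 3 = 2: removed
  20 % 3 = 2: removed
  2 % 3 = 2: removed
  17 % 3 = 2: removed
Therefore res = [].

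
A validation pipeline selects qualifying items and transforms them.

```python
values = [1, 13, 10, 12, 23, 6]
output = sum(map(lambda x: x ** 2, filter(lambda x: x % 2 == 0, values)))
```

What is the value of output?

Step 1: Filter even numbers from [1, 13, 10, 12, 23, 6]: [10, 12, 6]
Step 2: Square each: [100, 144, 36]
Step 3: Sum = 280.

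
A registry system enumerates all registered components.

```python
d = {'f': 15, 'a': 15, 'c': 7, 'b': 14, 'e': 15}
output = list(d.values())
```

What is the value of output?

Step 1: d.values() returns the dictionary values in insertion order.
Therefore output = [15, 15, 7, 14, 15].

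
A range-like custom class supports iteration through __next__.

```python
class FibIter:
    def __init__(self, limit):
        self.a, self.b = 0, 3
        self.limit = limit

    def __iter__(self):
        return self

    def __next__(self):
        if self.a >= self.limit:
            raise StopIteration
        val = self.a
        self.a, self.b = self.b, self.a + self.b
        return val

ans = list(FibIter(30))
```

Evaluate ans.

Step 1: Fibonacci-like sequence (a=0, b=3) until >= 30:
  Yield 0, then a,b = 3,3
  Yield 3, then a,b = 3,6
  Yield 3, then a,b = 6,9
  Yield 6, then a,b = 9,15
  Yield 9, then a,b = 15,24
  Yield 15, then a,b = 24,39
  Yield 24, then a,b = 39,63
Step 2: 39 >= 30, stop.
Therefore ans = [0, 3, 3, 6, 9, 15, 24].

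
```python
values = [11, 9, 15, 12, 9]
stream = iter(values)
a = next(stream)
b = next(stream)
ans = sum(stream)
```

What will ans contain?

Step 1: Create iterator over [11, 9, 15, 12, 9].
Step 2: a = next() = 11, b = next() = 9.
Step 3: sum() of remaining [15, 12, 9] = 36.
Therefore ans = 36.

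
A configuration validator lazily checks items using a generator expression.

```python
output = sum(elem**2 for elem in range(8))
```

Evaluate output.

Step 1: Compute elem**2 for each elem in range(8):
  elem=0: 0**2 = 0
  elem=1: 1**2 = 1
  elem=2: 2**2 = 4
  elem=3: 3**2 = 9
  elem=4: 4**2 = 16
  elem=5: 5**2 = 25
  elem=6: 6**2 = 36
  elem=7: 7**2 = 49
Step 2: sum = 0 + 1 + 4 + 9 + 16 + 25 + 36 + 49 = 140.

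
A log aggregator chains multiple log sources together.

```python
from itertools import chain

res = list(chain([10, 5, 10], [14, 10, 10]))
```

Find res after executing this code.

Step 1: chain() concatenates iterables: [10, 5, 10] + [14, 10, 10].
Therefore res = [10, 5, 10, 14, 10, 10].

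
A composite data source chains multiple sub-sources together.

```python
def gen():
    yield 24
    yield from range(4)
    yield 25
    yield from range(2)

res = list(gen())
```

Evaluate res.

Step 1: Trace yields in order:
  yield 24
  yield 0
  yield 1
  yield 2
  yield 3
  yield 25
  yield 0
  yield 1
Therefore res = [24, 0, 1, 2, 3, 25, 0, 1].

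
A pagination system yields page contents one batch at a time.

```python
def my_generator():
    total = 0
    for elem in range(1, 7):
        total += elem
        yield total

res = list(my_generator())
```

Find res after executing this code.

Step 1: Generator accumulates running sum:
  elem=1: total = 1, yield 1
  elem=2: total = 3, yield 3
  elem=3: total = 6, yield 6
  elem=4: total = 10, yield 10
  elem=5: total = 15, yield 15
  elem=6: total = 21, yield 21
Therefore res = [1, 3, 6, 10, 15, 21].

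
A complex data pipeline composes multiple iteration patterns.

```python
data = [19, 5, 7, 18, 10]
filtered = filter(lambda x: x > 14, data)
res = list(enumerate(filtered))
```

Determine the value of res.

Step 1: Filter [19, 5, 7, 18, 10] for > 14: [19, 18].
Step 2: enumerate re-indexes from 0: [(0, 19), (1, 18)].
Therefore res = [(0, 19), (1, 18)].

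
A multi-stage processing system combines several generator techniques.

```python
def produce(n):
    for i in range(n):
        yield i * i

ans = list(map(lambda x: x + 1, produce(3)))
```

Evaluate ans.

Step 1: produce(3) yields squares: [0, 1, 4].
Step 2: map adds 1 to each: [1, 2, 5].
Therefore ans = [1, 2, 5].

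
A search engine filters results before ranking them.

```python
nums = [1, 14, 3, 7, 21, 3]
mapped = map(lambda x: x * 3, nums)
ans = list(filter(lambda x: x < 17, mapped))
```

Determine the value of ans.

Step 1: Map x * 3:
  1 -> 3
  14 -> 42
  3 -> 9
  7 -> 21
  21 -> 63
  3 -> 9
Step 2: Filter for < 17:
  3: kept
  42: removed
  9: kept
  21: removed
  63: removed
  9: kept
Therefore ans = [3, 9, 9].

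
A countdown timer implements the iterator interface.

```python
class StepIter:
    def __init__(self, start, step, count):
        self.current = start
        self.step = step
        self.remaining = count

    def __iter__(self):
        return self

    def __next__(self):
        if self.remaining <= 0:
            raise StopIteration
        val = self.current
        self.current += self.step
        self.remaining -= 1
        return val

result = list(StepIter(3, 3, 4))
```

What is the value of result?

Step 1: StepIter starts at 3, increments by 3, for 4 steps:
  Yield 3, then current += 3
  Yield 6, then current += 3
  Yield 9, then current += 3
  Yield 12, then current += 3
Therefore result = [3, 6, 9, 12].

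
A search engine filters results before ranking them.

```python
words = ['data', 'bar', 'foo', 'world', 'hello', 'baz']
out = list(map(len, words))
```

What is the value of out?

Step 1: Map len() to each word:
  'data' -> 4
  'bar' -> 3
  'foo' -> 3
  'world' -> 5
  'hello' -> 5
  'baz' -> 3
Therefore out = [4, 3, 3, 5, 5, 3].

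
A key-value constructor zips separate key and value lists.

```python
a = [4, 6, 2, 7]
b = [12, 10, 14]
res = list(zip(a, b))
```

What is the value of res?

Step 1: zip stops at shortest (len(a)=4, len(b)=3):
  Index 0: (4, 12)
  Index 1: (6, 10)
  Index 2: (2, 14)
Step 2: Last element of a (7) has no pair, dropped.
Therefore res = [(4, 12), (6, 10), (2, 14)].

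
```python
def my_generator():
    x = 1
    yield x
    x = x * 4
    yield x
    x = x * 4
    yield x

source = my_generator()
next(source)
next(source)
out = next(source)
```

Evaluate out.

Step 1: Trace through generator execution:
  Yield 1: x starts at 1, yield 1
  Yield 2: x = 1 * 4 = 4, yield 4
  Yield 3: x = 4 * 4 = 16, yield 16
Step 2: First next() gets 1, second next() gets the second value, third next() yields 16.
Therefore out = 16.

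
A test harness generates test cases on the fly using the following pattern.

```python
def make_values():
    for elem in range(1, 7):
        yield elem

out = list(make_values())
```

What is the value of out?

Step 1: The generator yields each value from range(1, 7).
Step 2: list() consumes all yields: [1, 2, 3, 4, 5, 6].
Therefore out = [1, 2, 3, 4, 5, 6].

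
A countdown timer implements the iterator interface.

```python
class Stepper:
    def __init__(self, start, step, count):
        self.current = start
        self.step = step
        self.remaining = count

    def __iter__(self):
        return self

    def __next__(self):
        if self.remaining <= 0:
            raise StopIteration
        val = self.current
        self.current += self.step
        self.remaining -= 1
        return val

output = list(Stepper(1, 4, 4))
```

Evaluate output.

Step 1: Stepper starts at 1, increments by 4, for 4 steps:
  Yield 1, then current += 4
  Yield 5, then current += 4
  Yield 9, then current += 4
  Yield 13, then current += 4
Therefore output = [1, 5, 9, 13].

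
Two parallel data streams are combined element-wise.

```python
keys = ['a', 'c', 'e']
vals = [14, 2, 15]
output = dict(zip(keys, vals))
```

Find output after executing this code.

Step 1: zip pairs keys with values:
  'a' -> 14
  'c' -> 2
  'e' -> 15
Therefore output = {'a': 14, 'c': 2, 'e': 15}.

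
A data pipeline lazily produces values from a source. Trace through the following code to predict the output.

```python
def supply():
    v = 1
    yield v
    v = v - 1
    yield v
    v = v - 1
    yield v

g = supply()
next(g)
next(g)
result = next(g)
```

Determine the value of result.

Step 1: Trace through generator execution:
  Yield 1: v starts at 1, yield 1
  Yield 2: v = 1 - 1 = 0, yield 0
  Yield 3: v = 0 - 1 = -1, yield -1
Step 2: First next() gets 1, second next() gets the second value, third next() yields -1.
Therefore result = -1.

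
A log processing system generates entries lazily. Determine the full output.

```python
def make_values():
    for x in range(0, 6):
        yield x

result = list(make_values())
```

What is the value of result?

Step 1: The generator yields each value from range(0, 6).
Step 2: list() consumes all yields: [0, 1, 2, 3, 4, 5].
Therefore result = [0, 1, 2, 3, 4, 5].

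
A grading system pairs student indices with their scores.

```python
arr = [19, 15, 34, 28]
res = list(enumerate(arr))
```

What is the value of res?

Step 1: enumerate pairs each element with its index:
  (0, 19)
  (1, 15)
  (2, 34)
  (3, 28)
Therefore res = [(0, 19), (1, 15), (2, 34), (3, 28)].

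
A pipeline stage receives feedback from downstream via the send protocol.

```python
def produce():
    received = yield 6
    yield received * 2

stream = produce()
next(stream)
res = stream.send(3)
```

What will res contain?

Step 1: next(stream) advances to first yield, producing 6.
Step 2: send(3) resumes, received = 3.
Step 3: yield received * 2 = 3 * 2 = 6.
Therefore res = 6.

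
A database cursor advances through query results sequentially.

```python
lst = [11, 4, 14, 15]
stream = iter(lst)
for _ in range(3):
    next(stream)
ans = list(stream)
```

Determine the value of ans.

Step 1: Create iterator over [11, 4, 14, 15].
Step 2: Advance 3 positions (consuming [11, 4, 14]).
Step 3: list() collects remaining elements: [15].
Therefore ans = [15].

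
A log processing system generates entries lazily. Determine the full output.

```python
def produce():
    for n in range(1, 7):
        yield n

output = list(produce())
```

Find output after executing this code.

Step 1: The generator yields each value from range(1, 7).
Step 2: list() consumes all yields: [1, 2, 3, 4, 5, 6].
Therefore output = [1, 2, 3, 4, 5, 6].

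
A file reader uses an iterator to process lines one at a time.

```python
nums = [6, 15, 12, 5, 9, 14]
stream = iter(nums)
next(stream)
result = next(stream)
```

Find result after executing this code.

Step 1: Create iterator over [6, 15, 12, 5, 9, 14].
Step 2: next() consumes 6.
Step 3: next() returns 15.
Therefore result = 15.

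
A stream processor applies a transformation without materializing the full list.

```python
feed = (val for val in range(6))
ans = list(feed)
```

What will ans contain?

Step 1: Generator expression iterates range(6): [0, 1, 2, 3, 4, 5].
Step 2: list() collects all values.
Therefore ans = [0, 1, 2, 3, 4, 5].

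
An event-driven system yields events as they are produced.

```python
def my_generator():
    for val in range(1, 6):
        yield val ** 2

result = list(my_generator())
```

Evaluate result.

Step 1: For each val in range(1, 6), yield val**2:
  val=1: yield 1**2 = 1
  val=2: yield 2**2 = 4
  val=3: yield 3**2 = 9
  val=4: yield 4**2 = 16
  val=5: yield 5**2 = 25
Therefore result = [1, 4, 9, 16, 25].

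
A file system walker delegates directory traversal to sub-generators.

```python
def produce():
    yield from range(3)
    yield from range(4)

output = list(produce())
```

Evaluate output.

Step 1: Trace yields in order:
  yield 0
  yield 1
  yield 2
  yield 0
  yield 1
  yield 2
  yield 3
Therefore output = [0, 1, 2, 0, 1, 2, 3].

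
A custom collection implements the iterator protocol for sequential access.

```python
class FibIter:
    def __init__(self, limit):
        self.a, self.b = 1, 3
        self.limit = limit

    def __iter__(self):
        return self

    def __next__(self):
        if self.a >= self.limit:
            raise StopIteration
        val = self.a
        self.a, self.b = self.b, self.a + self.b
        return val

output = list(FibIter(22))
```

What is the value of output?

Step 1: Fibonacci-like sequence (a=1, b=3) until >= 22:
  Yield 1, then a,b = 3,4
  Yield 3, then a,b = 4,7
  Yield 4, then a,b = 7,11
  Yield 7, then a,b = 11,18
  Yield 11, then a,b = 18,29
  Yield 18, then a,b = 29,47
Step 2: 29 >= 22, stop.
Therefore output = [1, 3, 4, 7, 11, 18].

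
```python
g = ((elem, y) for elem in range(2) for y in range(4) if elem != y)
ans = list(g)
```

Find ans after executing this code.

Step 1: Nested generator over range(2) x range(4) where elem != y:
  (0, 0): excluded (elem == y)
  (0, 1): included
  (0, 2): included
  (0, 3): included
  (1, 0): included
  (1, 1): excluded (elem == y)
  (1, 2): included
  (1, 3): included
Therefore ans = [(0, 1), (0, 2), (0, 3), (1, 0), (1, 2), (1, 3)].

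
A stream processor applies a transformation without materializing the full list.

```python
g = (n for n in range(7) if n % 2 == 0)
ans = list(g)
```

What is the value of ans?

Step 1: Filter range(7) keeping only even values:
  n=0: even, included
  n=1: odd, excluded
  n=2: even, included
  n=3: odd, excluded
  n=4: even, included
  n=5: odd, excluded
  n=6: even, included
Therefore ans = [0, 2, 4, 6].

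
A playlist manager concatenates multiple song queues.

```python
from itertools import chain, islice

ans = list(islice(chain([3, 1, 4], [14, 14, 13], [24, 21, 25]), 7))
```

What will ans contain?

Step 1: chain([3, 1, 4], [14, 14, 13], [24, 21, 25]) = [3, 1, 4, 14, 14, 13, 24, 21, 25].
Step 2: islice takes first 7 elements: [3, 1, 4, 14, 14, 13, 24].
Therefore ans = [3, 1, 4, 14, 14, 13, 24].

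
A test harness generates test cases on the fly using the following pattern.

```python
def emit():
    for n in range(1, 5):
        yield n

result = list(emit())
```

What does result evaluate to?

Step 1: The generator yields each value from range(1, 5).
Step 2: list() consumes all yields: [1, 2, 3, 4].
Therefore result = [1, 2, 3, 4].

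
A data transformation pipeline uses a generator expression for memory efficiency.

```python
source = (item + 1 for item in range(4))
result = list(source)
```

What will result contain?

Step 1: For each item in range(4), compute item+1:
  item=0: 0+1 = 1
  item=1: 1+1 = 2
  item=2: 2+1 = 3
  item=3: 3+1 = 4
Therefore result = [1, 2, 3, 4].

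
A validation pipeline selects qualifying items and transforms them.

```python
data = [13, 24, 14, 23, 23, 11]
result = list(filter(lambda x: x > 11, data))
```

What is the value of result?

Step 1: Filter elements > 11:
  13: kept
  24: kept
  14: kept
  23: kept
  23: kept
  11: removed
Therefore result = [13, 24, 14, 23, 23].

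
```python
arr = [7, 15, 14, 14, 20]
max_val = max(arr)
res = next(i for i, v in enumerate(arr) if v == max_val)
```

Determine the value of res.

Step 1: max([7, 15, 14, 14, 20]) = 20.
Step 2: Find first index where value == 20:
  Index 0: 7 != 20
  Index 1: 15 != 20
  Index 2: 14 != 20
  Index 3: 14 != 20
  Index 4: 20 == 20, found!
Therefore res = 4.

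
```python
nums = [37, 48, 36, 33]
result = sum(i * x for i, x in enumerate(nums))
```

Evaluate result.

Step 1: Compute i * x for each (i, x) in enumerate([37, 48, 36, 33]):
  i=0, x=37: 0*37 = 0
  i=1, x=48: 1*48 = 48
  i=2, x=36: 2*36 = 72
  i=3, x=33: 3*33 = 99
Step 2: sum = 0 + 48 + 72 + 99 = 219.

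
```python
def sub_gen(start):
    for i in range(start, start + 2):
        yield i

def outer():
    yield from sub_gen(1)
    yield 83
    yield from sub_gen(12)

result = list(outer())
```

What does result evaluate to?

Step 1: outer() delegates to sub_gen(1):
  yield 1
  yield 2
Step 2: yield 83
Step 3: Delegates to sub_gen(12):
  yield 12
  yield 13
Therefore result = [1, 2, 83, 12, 13].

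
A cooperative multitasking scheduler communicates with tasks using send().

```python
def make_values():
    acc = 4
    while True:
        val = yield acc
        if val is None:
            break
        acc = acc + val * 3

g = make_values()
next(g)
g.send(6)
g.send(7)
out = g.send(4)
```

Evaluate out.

Step 1: next() -> yield acc=4.
Step 2: send(6) -> val=6, acc = 4 + 6*3 = 22, yield 22.
Step 3: send(7) -> val=7, acc = 22 + 7*3 = 43, yield 43.
Step 4: send(4) -> val=4, acc = 43 + 4*3 = 55, yield 55.
Therefore out = 55.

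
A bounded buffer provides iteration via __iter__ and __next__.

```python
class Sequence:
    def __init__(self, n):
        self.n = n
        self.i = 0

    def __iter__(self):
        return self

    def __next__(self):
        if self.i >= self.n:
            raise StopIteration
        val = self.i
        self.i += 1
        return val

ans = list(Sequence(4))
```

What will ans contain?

Step 1: Sequence(4) creates an iterator counting 0 to 3.
Step 2: list() consumes all values: [0, 1, 2, 3].
Therefore ans = [0, 1, 2, 3].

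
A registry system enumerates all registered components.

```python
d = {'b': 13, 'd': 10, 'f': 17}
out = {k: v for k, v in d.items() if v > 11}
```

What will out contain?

Step 1: Filter items where value > 11:
  'b': 13 > 11: kept
  'd': 10 <= 11: removed
  'f': 17 > 11: kept
Therefore out = {'b': 13, 'f': 17}.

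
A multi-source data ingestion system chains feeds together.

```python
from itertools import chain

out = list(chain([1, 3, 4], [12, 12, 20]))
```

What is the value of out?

Step 1: chain() concatenates iterables: [1, 3, 4] + [12, 12, 20].
Therefore out = [1, 3, 4, 12, 12, 20].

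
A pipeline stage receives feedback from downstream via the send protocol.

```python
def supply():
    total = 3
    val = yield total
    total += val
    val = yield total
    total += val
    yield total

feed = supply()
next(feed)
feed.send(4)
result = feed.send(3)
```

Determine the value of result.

Step 1: next() -> yield total=3.
Step 2: send(4) -> val=4, total = 3+4 = 7, yield 7.
Step 3: send(3) -> val=3, total = 7+3 = 10, yield 10.
Therefore result = 10.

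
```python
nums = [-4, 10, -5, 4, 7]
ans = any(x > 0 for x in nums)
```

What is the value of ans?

Step 1: Check x > 0 for each element in [-4, 10, -5, 4, 7]:
  -4 > 0: False
  10 > 0: True
  -5 > 0: False
  4 > 0: True
  7 > 0: True
Step 2: any() returns True.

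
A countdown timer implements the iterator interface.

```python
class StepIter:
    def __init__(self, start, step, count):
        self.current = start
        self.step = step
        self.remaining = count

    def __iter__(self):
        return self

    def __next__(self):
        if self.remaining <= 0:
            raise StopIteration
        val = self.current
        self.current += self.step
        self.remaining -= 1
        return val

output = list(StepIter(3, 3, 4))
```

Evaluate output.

Step 1: StepIter starts at 3, increments by 3, for 4 steps:
  Yield 3, then current += 3
  Yield 6, then current += 3
  Yield 9, then current += 3
  Yield 12, then current += 3
Therefore output = [3, 6, 9, 12].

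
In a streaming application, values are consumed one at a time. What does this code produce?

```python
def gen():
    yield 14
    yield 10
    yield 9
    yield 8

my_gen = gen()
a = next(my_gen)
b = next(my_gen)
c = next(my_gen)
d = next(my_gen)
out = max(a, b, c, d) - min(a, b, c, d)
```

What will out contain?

Step 1: Create generator and consume all values:
  a = next(my_gen) = 14
  b = next(my_gen) = 10
  c = next(my_gen) = 9
  d = next(my_gen) = 8
Step 2: max = 14, min = 8, out = 14 - 8 = 6.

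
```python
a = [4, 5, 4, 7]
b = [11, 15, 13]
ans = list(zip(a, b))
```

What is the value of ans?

Step 1: zip stops at shortest (len(a)=4, len(b)=3):
  Index 0: (4, 11)
  Index 1: (5, 15)
  Index 2: (4, 13)
Step 2: Last element of a (7) has no pair, dropped.
Therefore ans = [(4, 11), (5, 15), (4, 13)].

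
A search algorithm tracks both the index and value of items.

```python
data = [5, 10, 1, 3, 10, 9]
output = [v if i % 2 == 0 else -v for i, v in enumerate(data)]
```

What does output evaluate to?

Step 1: For each (i, v), keep v if i is even, negate if odd:
  i=0 (even): keep 5
  i=1 (odd): negate to -10
  i=2 (even): keep 1
  i=3 (odd): negate to -3
  i=4 (even): keep 10
  i=5 (odd): negate to -9
Therefore output = [5, -10, 1, -3, 10, -9].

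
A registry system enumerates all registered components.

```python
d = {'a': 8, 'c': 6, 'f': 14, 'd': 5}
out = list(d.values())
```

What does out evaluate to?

Step 1: d.values() returns the dictionary values in insertion order.
Therefore out = [8, 6, 14, 5].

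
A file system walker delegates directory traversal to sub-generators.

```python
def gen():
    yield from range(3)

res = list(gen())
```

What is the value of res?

Step 1: yield from delegates to the iterable, yielding each element.
Step 2: Collected values: [0, 1, 2].
Therefore res = [0, 1, 2].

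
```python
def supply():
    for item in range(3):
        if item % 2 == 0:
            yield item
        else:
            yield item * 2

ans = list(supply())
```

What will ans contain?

Step 1: For each item in range(3), yield item if even, else item*2:
  item=0 (even): yield 0
  item=1 (odd): yield 1*2 = 2
  item=2 (even): yield 2
Therefore ans = [0, 2, 2].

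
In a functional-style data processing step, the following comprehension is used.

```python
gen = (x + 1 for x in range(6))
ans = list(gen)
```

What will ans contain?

Step 1: For each x in range(6), compute x+1:
  x=0: 0+1 = 1
  x=1: 1+1 = 2
  x=2: 2+1 = 3
  x=3: 3+1 = 4
  x=4: 4+1 = 5
  x=5: 5+1 = 6
Therefore ans = [1, 2, 3, 4, 5, 6].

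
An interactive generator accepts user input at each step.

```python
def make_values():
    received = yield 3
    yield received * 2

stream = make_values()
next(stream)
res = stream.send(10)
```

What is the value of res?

Step 1: next(stream) advances to first yield, producing 3.
Step 2: send(10) resumes, received = 10.
Step 3: yield received * 2 = 10 * 2 = 20.
Therefore res = 20.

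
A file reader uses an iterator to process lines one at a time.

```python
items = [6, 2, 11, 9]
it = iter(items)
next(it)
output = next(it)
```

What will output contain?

Step 1: Create iterator over [6, 2, 11, 9].
Step 2: next() consumes 6.
Step 3: next() returns 2.
Therefore output = 2.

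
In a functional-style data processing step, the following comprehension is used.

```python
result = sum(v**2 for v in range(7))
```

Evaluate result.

Step 1: Compute v**2 for each v in range(7):
  v=0: 0**2 = 0
  v=1: 1**2 = 1
  v=2: 2**2 = 4
  v=3: 3**2 = 9
  v=4: 4**2 = 16
  v=5: 5**2 = 25
  v=6: 6**2 = 36
Step 2: sum = 0 + 1 + 4 + 9 + 16 + 25 + 36 = 91.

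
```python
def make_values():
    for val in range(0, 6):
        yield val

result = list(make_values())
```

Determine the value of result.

Step 1: The generator yields each value from range(0, 6).
Step 2: list() consumes all yields: [0, 1, 2, 3, 4, 5].
Therefore result = [0, 1, 2, 3, 4, 5].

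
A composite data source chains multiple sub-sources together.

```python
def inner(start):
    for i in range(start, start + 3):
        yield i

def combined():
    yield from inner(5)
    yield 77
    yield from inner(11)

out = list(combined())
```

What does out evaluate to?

Step 1: combined() delegates to inner(5):
  yield 5
  yield 6
  yield 7
Step 2: yield 77
Step 3: Delegates to inner(11):
  yield 11
  yield 12
  yield 13
Therefore out = [5, 6, 7, 77, 11, 12, 13].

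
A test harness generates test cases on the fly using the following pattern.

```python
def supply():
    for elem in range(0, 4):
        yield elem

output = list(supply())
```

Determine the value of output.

Step 1: The generator yields each value from range(0, 4).
Step 2: list() consumes all yields: [0, 1, 2, 3].
Therefore output = [0, 1, 2, 3].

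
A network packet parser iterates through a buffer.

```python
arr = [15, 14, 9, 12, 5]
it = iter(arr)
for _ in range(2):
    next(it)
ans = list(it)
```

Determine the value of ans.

Step 1: Create iterator over [15, 14, 9, 12, 5].
Step 2: Advance 2 positions (consuming [15, 14]).
Step 3: list() collects remaining elements: [9, 12, 5].
Therefore ans = [9, 12, 5].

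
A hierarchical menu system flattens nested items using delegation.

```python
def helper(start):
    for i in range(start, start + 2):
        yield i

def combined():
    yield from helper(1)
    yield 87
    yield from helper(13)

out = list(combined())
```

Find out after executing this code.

Step 1: combined() delegates to helper(1):
  yield 1
  yield 2
Step 2: yield 87
Step 3: Delegates to helper(13):
  yield 13
  yield 14
Therefore out = [1, 2, 87, 13, 14].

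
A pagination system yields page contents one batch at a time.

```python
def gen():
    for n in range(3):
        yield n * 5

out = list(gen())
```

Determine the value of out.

Step 1: For each n in range(3), yield n * 5:
  n=0: yield 0 * 5 = 0
  n=1: yield 1 * 5 = 5
  n=2: yield 2 * 5 = 10
Therefore out = [0, 5, 10].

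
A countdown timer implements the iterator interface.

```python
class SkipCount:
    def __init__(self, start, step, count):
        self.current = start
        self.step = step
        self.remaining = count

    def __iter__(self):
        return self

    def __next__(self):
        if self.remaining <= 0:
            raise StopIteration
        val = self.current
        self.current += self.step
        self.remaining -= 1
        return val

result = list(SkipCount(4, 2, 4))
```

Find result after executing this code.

Step 1: SkipCount starts at 4, increments by 2, for 4 steps:
  Yield 4, then current += 2
  Yield 6, then current += 2
  Yield 8, then current += 2
  Yield 10, then current += 2
Therefore result = [4, 6, 8, 10].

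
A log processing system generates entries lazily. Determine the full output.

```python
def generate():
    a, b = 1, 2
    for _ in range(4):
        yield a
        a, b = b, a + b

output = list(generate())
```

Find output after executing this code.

Step 1: Fibonacci-like sequence starting with a=1, b=2:
  Iteration 1: yield a=1, then a,b = 2,3
  Iteration 2: yield a=2, then a,b = 3,5
  Iteration 3: yield a=3, then a,b = 5,8
  Iteration 4: yield a=5, then a,b = 8,13
Therefore output = [1, 2, 3, 5].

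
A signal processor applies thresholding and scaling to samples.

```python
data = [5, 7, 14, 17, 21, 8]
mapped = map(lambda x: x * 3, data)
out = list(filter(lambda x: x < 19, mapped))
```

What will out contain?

Step 1: Map x * 3:
  5 -> 15
  7 -> 21
  14 -> 42
  17 -> 51
  21 -> 63
  8 -> 24
Step 2: Filter for < 19:
  15: kept
  21: removed
  42: removed
  51: removed
  63: removed
  24: removed
Therefore out = [15].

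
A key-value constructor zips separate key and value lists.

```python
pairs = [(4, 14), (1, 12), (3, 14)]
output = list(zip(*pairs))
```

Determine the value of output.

Step 1: zip(*pairs) transposes: unzips [(4, 14), (1, 12), (3, 14)] into separate sequences.
Step 2: First elements: (4, 1, 3), second elements: (14, 12, 14).
Therefore output = [(4, 1, 3), (14, 12, 14)].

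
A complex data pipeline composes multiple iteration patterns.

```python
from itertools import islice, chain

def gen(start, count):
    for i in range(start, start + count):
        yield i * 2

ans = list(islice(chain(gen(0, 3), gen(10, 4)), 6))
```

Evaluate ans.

Step 1: gen(0, 3) yields [0, 2, 4].
Step 2: gen(10, 4) yields [20, 22, 24, 26].
Step 3: chain concatenates: [0, 2, 4, 20, 22, 24, 26].
Step 4: islice takes first 6: [0, 2, 4, 20, 22, 24].
Therefore ans = [0, 2, 4, 20, 22, 24].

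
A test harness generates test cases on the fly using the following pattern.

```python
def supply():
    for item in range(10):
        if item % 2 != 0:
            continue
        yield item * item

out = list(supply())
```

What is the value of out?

Step 1: Only yield item**2 when item is divisible by 2:
  item=0: 0 % 2 == 0, yield 0**2 = 0
  item=2: 2 % 2 == 0, yield 2**2 = 4
  item=4: 4 % 2 == 0, yield 4**2 = 16
  item=6: 6 % 2 == 0, yield 6**2 = 36
  item=8: 8 % 2 == 0, yield 8**2 = 64
Therefore out = [0, 4, 16, 36, 64].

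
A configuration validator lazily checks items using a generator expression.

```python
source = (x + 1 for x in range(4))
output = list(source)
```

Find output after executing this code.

Step 1: For each x in range(4), compute x+1:
  x=0: 0+1 = 1
  x=1: 1+1 = 2
  x=2: 2+1 = 3
  x=3: 3+1 = 4
Therefore output = [1, 2, 3, 4].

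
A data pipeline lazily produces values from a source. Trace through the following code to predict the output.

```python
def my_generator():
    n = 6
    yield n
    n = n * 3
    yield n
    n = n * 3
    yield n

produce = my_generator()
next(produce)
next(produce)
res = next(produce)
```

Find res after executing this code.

Step 1: Trace through generator execution:
  Yield 1: n starts at 6, yield 6
  Yield 2: n = 6 * 3 = 18, yield 18
  Yield 3: n = 18 * 3 = 54, yield 54
Step 2: First next() gets 6, second next() gets the second value, third next() yields 54.
Therefore res = 54.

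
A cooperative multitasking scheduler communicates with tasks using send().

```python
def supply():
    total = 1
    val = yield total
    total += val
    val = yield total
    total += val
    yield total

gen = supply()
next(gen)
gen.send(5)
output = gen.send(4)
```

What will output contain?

Step 1: next() -> yield total=1.
Step 2: send(5) -> val=5, total = 1+5 = 6, yield 6.
Step 3: send(4) -> val=4, total = 6+4 = 10, yield 10.
Therefore output = 10.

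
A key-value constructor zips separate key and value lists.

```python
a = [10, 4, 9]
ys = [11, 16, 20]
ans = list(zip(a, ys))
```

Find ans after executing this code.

Step 1: zip pairs elements at same index:
  Index 0: (10, 11)
  Index 1: (4, 16)
  Index 2: (9, 20)
Therefore ans = [(10, 11), (4, 16), (9, 20)].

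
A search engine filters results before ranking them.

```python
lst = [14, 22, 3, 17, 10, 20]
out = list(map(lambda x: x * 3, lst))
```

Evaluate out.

Step 1: Apply lambda x: x * 3 to each element:
  14 -> 42
  22 -> 66
  3 -> 9
  17 -> 51
  10 -> 30
  20 -> 60
Therefore out = [42, 66, 9, 51, 30, 60].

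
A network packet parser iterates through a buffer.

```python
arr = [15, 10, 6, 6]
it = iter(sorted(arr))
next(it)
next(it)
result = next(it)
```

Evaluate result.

Step 1: sorted([15, 10, 6, 6]) = [6, 6, 10, 15].
Step 2: Create iterator and skip 2 elements.
Step 3: next() returns 10.
Therefore result = 10.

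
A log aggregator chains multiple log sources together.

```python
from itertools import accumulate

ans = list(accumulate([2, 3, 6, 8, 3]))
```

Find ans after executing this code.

Step 1: accumulate computes running sums:
  + 2 = 2
  + 3 = 5
  + 6 = 11
  + 8 = 19
  + 3 = 22
Therefore ans = [2, 5, 11, 19, 22].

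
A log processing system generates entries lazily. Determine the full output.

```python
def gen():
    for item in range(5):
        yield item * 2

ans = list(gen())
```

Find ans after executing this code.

Step 1: For each item in range(5), yield item * 2:
  item=0: yield 0 * 2 = 0
  item=1: yield 1 * 2 = 2
  item=2: yield 2 * 2 = 4
  item=3: yield 3 * 2 = 6
  item=4: yield 4 * 2 = 8
Therefore ans = [0, 2, 4, 6, 8].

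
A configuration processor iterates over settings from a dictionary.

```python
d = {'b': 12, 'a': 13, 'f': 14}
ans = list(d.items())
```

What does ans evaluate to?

Step 1: d.items() returns (key, value) pairs in insertion order.
Therefore ans = [('b', 12), ('a', 13), ('f', 14)].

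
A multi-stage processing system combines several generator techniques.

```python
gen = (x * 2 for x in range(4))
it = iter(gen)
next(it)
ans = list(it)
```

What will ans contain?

Step 1: Generator produces [0, 2, 4, 6].
Step 2: next(it) consumes first element (0).
Step 3: list(it) collects remaining: [2, 4, 6].
Therefore ans = [2, 4, 6].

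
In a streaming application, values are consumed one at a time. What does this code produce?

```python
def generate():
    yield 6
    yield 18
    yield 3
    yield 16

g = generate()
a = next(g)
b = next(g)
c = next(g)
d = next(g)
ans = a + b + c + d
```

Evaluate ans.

Step 1: Create generator and consume all values:
  a = next(g) = 6
  b = next(g) = 18
  c = next(g) = 3
  d = next(g) = 16
Step 2: ans = 6 + 18 + 3 + 16 = 43.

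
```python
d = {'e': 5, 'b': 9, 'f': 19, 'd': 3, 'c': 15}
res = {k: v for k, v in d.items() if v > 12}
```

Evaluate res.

Step 1: Filter items where value > 12:
  'e': 5 <= 12: removed
  'b': 9 <= 12: removed
  'f': 19 > 12: kept
  'd': 3 <= 12: removed
  'c': 15 > 12: kept
Therefore res = {'f': 19, 'c': 15}.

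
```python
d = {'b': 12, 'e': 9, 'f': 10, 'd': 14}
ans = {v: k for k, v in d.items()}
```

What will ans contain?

Step 1: Invert dict (swap keys and values):
  'b': 12 -> 12: 'b'
  'e': 9 -> 9: 'e'
  'f': 10 -> 10: 'f'
  'd': 14 -> 14: 'd'
Therefore ans = {12: 'b', 9: 'e', 10: 'f', 14: 'd'}.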